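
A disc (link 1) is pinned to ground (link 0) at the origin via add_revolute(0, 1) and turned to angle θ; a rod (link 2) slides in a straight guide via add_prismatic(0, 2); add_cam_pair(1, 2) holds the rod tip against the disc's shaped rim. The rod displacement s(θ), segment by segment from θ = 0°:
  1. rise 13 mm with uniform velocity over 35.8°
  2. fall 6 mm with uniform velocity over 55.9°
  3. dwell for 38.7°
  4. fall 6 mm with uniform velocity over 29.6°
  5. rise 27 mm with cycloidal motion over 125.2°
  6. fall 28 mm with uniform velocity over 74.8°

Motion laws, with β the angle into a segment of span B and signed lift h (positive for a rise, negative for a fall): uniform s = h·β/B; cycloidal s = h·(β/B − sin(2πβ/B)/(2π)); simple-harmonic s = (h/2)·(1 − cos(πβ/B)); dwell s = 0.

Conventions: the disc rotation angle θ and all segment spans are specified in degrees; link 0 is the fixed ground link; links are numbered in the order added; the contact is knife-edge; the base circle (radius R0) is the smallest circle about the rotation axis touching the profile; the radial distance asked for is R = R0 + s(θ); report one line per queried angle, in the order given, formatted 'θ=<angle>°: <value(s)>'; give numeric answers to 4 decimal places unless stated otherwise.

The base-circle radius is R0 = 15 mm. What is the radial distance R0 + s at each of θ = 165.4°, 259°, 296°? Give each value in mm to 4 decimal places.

segment 1 (0° to 35.8°, uniform, h = 13) is passed completely: s = 0.0000 + (13) = 13.0000
segment 2 (35.8° to 91.7°, uniform, h = -6) is passed completely: s = 13.0000 + (-6) = 7.0000
segment 3 (91.7° to 130.4°, dwell): s unchanged at 7.0000
segment 4 (130.4° to 160°, uniform, h = -6) is passed completely: s = 7.0000 + (-6) = 1.0000
θ = 165.4° falls in segment 5 (160° to 285.2°, cycloidal, h = 27): β = 165.4 − 160 = 5.4°, B = 125.2°; Δs = 27·(0.0431 − sin(2π·0.0431)/(2π)) = 0.0142; s = 1.0000 + 0.0142 = 1.0142
θ = 259° falls in segment 5 (160° to 285.2°, cycloidal, h = 27): β = 259 − 160 = 99°, B = 125.2°; Δs = 27·(0.7907 − sin(2π·0.7907)/(2π)) = 25.5070; s = 1.0000 + 25.5070 = 26.5070
segment 5 (160° to 285.2°, cycloidal, h = 27) is passed completely: s = 1.0000 + (27) = 28.0000
θ = 296° falls in segment 6 (285.2° to 360°, uniform, h = -28): β = 296 − 285.2 = 10.8°, B = 74.8°; Δs = -28·10.8/74.8 = -4.0428; s = 28.0000 − 4.0428 = 23.9572
θ=165.4°: R = R0 + s = 15 + 1.0142 = 16.0142
θ=259°: R = R0 + s = 15 + 26.5070 = 41.5070
θ=296°: R = R0 + s = 15 + 23.9572 = 38.9572

θ=165.4°: 16.0142
θ=259°: 41.5070
θ=296°: 38.9572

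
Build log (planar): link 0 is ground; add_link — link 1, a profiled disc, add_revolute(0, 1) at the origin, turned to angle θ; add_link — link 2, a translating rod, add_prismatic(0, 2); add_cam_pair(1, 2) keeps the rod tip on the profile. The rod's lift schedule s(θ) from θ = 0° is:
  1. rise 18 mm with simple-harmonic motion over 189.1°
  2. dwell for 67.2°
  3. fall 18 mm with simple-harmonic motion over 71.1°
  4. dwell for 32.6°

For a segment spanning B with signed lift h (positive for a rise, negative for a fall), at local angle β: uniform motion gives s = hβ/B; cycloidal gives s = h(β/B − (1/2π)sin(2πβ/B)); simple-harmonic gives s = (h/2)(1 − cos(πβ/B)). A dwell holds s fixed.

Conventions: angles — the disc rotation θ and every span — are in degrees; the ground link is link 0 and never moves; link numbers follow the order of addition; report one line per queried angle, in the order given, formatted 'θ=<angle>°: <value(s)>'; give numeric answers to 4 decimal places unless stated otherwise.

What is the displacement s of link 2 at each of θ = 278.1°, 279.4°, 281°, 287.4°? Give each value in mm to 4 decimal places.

seg 1 [0°–189.1°] simple-harmonic, h=18: full span → s += 18 → s = 18.0000
seg 2 [189.1°–256.3°] dwell: s stays 18.0000
seg 3 [256.3°–327.4°] simple-harmonic, h=-18: θ=278.1° here. β=21.8, B=71.1. -18/2·(1 − cos(π·0.3066)) = -3.8623 → s = 14.1377
seg 3 [256.3°–327.4°] simple-harmonic, h=-18: θ=279.4° here. β=23.1, B=71.1. -18/2·(1 − cos(π·0.3249)) = -4.2950 → s = 13.7050
seg 3 [256.3°–327.4°] simple-harmonic, h=-18: θ=281° here. β=24.7, B=71.1. -18/2·(1 − cos(π·0.3474)) = -4.8487 → s = 13.1513
seg 3 [256.3°–327.4°] simple-harmonic, h=-18: θ=287.4° here. β=31.1, B=71.1. -18/2·(1 − cos(π·0.4374)) = -7.2417 → s = 10.7583

θ=278.1°: 14.1377
θ=279.4°: 13.7050
θ=281°: 13.1513
θ=287.4°: 10.7583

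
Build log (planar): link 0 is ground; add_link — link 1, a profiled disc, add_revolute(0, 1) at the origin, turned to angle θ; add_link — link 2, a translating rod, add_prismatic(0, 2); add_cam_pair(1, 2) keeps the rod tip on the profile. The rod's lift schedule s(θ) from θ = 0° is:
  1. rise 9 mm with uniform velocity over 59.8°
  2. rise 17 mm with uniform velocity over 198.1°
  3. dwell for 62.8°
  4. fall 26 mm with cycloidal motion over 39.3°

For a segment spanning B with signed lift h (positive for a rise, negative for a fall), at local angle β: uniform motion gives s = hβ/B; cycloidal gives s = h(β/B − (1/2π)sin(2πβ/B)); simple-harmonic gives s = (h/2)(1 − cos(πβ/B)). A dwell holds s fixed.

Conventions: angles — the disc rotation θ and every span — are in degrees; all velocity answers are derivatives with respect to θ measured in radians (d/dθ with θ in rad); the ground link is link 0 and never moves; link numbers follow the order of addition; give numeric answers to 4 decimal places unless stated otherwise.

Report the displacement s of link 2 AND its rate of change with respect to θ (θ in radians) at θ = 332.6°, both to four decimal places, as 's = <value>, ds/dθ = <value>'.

seg 1 [0°–59.8°] uniform, h=9: full span → s += 9 → s = 9.0000
seg 2 [59.8°–257.9°] uniform, h=17: full span → s += 17 → s = 26.0000
seg 3 [257.9°–320.7°] dwell: s stays 26.0000
seg 4 [320.7°–360°] cycloidal, h=-26: θ=332.6° here. β=11.9, B=39.3. -26·(0.3028 − sin(2π·0.3028)/(2π)) = -3.9604 → s = 22.0396
velocity in seg [320.7°–360°] (cycloidal), θ in radians: β = 11.9° = 0.2077 rad, B = 39.3° = 0.6859 rad; ds/dθ = (h/B)(1 − cos(2πβ/B)) = ((-26)/0.6859)(1 − cos(2π·0.3028)) = -50.251238 mm/rad

s = 22.0396, ds/dθ = -50.2512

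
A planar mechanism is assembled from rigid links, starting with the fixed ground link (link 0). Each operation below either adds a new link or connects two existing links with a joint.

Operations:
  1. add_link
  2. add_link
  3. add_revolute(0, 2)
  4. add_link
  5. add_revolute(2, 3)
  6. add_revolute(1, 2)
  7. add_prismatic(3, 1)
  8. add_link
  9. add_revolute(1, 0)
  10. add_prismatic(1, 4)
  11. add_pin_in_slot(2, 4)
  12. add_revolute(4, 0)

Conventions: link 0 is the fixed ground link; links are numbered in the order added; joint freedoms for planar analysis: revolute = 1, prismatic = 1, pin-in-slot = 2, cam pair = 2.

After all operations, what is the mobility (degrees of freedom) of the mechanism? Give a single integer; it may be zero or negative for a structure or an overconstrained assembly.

(L,J1,J2)=(1,0,0); link0 fixed
link1: (2,0,0)
link2: (3,0,0)
R 0-2 [J1]: (3,1,0)
link3: (4,1,0)
R 2-3 [J1]: (4,2,0)
R 1-2 [J1]: (4,3,0)
P 3-1 [J1]: (4,4,0)
link4: (5,4,0)
R 1-0 [J1]: (5,5,0)
P 1-4 [J1]: (5,6,0)
PS 2-4 [J2]: (5,6,1)
R 4-0 [J1]: (5,7,1)
Grübler: 3·4 − 2·7 − 1 = -3

M = -3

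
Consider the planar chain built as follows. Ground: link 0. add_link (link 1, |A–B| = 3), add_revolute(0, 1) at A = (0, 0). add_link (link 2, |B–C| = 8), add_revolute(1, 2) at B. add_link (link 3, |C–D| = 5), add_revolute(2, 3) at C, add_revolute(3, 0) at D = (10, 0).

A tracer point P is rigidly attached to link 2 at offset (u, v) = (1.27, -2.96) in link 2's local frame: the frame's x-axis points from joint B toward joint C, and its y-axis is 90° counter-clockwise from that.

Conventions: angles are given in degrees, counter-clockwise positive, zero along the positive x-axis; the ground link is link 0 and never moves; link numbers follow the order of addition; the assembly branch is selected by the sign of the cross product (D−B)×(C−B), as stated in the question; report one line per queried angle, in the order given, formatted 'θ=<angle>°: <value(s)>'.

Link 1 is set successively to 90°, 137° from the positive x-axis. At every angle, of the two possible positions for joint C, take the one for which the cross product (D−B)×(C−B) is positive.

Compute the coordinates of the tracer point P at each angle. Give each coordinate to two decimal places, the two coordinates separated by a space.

A=(0,0), D=(10.00,0)
θ=90°: B = A + 3.00·(cos90°, sin90°) = (0.0000, 3.0000)
θ=90°: |BD| = 10.4403
θ=90°: circle(B,8.00) ∩ circle(D,5.00): a=7.0879, h=3.7096
θ=90°:   candidates: C₊=(7.8549,4.5165) cross=38.730; C₋=(5.7230,-2.5899) cross=-38.730
θ=90°:   branch + wants cross > 0 → take C=(7.8549,4.5165) (cross=38.730)
θ=90°: ex = (C−B)/|BC| = (0.9819,0.1896); ey = (-0.1896,0.9819)
θ=90°: P = B + 1.27·ex + -2.96·ey = (1.8081,0.3344)
θ=137°: B = A + 3.00·(cos137°, sin137°) = (-2.1941, 2.0460)
θ=137°: |BD| = 12.3645
θ=137°: circle(B,8.00) ∩ circle(D,5.00): a=7.7594, h=1.9474
θ=137°:   candidates: C₊=(5.7806,2.6826) cross=24.079; C₋=(5.1361,-1.1585) cross=-24.079
θ=137°:   branch + wants cross > 0 → take C=(5.7806,2.6826) (cross=24.079)
θ=137°: ex = (C−B)/|BC| = (0.9968,0.0796); ey = (-0.0796,0.9968)
θ=137°: P = B + 1.27·ex + -2.96·ey = (-0.6925,-0.8036)

θ=90°: 1.81 0.33
θ=137°: -0.69 -0.80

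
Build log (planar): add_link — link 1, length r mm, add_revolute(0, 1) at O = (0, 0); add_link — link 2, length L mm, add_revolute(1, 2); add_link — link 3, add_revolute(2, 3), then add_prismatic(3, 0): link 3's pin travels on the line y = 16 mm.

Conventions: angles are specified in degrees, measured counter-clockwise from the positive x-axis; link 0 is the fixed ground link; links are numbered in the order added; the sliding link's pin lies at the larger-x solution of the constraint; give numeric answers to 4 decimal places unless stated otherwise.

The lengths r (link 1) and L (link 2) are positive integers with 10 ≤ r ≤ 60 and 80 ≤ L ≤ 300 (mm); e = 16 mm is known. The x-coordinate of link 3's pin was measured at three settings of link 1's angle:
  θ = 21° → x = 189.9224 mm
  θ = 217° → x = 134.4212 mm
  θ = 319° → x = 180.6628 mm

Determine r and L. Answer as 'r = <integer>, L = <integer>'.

constraint per measurement: (x − r cos θ)² + (r sin θ − e)² = L²
subtracting the θ₁ and θ₂ equations cancels the r² and L² terms:
r = (x₁² − x₂²) / (2[(x₁cos θ₁ + e sin θ₁) − (x₂cos θ₂ + e sin θ₂)]) = 30.0000 → r = 30
L² = (x₁ − r cos θ₁)² + (r sin θ₁ − e)² = 26244.0147 → L = 162.0000 → L = 162
check at θ₃=319°: x = 180.6628 (printed 180.6628) ✓

r = 30, L = 162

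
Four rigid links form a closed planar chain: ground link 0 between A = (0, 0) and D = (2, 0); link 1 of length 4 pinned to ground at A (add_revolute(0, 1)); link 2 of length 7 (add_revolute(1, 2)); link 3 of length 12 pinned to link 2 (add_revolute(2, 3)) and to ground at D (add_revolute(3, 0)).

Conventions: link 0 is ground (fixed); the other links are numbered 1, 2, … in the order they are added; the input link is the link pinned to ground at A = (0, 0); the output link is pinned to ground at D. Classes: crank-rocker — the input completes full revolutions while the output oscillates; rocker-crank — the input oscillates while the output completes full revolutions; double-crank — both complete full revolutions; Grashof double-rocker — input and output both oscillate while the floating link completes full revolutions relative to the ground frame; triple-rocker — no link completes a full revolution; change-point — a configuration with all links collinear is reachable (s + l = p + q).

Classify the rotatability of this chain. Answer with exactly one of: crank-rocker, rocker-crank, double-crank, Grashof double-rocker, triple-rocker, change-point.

lengths: ground=2, input=4, coupler=7, output=12
sorted: s=2 (shortest), l=12 (longest), p+q=11
s + l = 14 vs p + q = 11
s + l > p + q → non-Grashof → no link fully rotates → triple-rocker

triple-rocker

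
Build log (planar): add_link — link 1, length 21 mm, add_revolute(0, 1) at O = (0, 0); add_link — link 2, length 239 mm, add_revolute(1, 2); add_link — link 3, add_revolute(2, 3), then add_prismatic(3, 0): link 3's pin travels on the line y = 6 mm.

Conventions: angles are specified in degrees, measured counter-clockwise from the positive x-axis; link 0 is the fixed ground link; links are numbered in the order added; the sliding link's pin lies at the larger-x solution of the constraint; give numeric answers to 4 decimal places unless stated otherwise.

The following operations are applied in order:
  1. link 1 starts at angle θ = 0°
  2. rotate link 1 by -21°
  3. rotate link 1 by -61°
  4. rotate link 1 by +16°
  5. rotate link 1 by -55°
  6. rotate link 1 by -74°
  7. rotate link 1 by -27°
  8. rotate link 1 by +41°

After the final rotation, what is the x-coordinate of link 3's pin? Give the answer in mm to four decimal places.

geometry: r = 21 mm, L = 239 mm, e = 6 mm; θ starts at 0°
rotate link 1 by -21°: θ ← 0° -21° = -21°
rotate link 1 by -61°: θ ← -21° -61° = -82°
rotate link 1 by +16°: θ ← -82° +16° = -66°
rotate link 1 by -55°: θ ← -66° -55° = -121°
rotate link 1 by -74°: θ ← -121° -74° = -195°
rotate link 1 by -27°: θ ← -195° -27° = -222°
rotate link 1 by +41°: θ ← -222° +41° = -181°
crank pin P = (r cos θ, r sin θ) = (-20.996802, 0.366501)
h = r sin θ − e = 0.366501 − 6 = -5.633499
x = r cos θ + √(L² − h²) = -20.996802 + 238.933597 = 217.936795

217.9368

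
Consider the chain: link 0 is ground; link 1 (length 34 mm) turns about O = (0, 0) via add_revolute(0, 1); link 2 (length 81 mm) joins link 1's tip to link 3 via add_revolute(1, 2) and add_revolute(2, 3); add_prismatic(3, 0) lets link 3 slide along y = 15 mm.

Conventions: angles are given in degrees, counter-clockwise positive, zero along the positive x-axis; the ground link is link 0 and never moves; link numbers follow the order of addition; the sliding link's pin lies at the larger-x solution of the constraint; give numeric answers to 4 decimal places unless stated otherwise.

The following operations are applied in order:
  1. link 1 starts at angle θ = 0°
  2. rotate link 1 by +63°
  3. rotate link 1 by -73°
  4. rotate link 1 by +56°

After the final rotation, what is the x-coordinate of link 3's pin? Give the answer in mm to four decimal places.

geometry: r = 34 mm, L = 81 mm, e = 15 mm; θ starts at 0°
rotate link 1 by +63°: θ ← 0° +63° = 63°
rotate link 1 by -73°: θ ← 63° -73° = -10°
rotate link 1 by +56°: θ ← -10° +56° = 46°
crank pin P = (r cos θ, r sin θ) = (23.618385, 24.457553)
h = r sin θ − e = 24.457553 − 15 = 9.457553
x = r cos θ + √(L² − h²) = 23.618385 + 80.445974 = 104.064358

104.0644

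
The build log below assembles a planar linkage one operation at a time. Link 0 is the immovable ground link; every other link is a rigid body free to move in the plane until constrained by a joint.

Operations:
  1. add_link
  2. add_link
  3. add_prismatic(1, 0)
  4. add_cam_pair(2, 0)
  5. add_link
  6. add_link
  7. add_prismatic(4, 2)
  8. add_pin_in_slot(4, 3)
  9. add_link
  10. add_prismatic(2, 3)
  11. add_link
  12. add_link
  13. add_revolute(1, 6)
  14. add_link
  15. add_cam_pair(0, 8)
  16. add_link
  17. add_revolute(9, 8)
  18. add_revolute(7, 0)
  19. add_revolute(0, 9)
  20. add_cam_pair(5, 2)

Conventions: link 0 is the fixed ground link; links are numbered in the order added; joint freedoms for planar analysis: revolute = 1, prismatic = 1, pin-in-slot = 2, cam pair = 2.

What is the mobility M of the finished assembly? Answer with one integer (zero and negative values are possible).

L=1 J1=0 J2=0
add link → L=2 J1=0 J2=0
add link → L=3 J1=0 J2=0
P@1,0 dof=1 J1 → L=3 J1=1 J2=0
C@2,0 dof=2 J2 → L=3 J1=1 J2=1
add link → L=4 J1=1 J2=1
add link → L=5 J1=1 J2=1
P@4,2 dof=1 J1 → L=5 J1=2 J2=1
PS@4,3 dof=2 J2 → L=5 J1=2 J2=2
add link → L=6 J1=2 J2=2
P@2,3 dof=1 J1 → L=6 J1=3 J2=2
add link → L=7 J1=3 J2=2
add link → L=8 J1=3 J2=2
R@1,6 dof=1 J1 → L=8 J1=4 J2=2
add link → L=9 J1=4 J2=2
C@0,8 dof=2 J2 → L=9 J1=4 J2=3
add link → L=10 J1=4 J2=3
R@9,8 dof=1 J1 → L=10 J1=5 J2=3
R@7,0 dof=1 J1 → L=10 J1=6 J2=3
R@0,9 dof=1 J1 → L=10 J1=7 J2=3
C@5,2 dof=2 J2 → L=10 J1=7 J2=4
M=3(L−1)−2J1−J2=3·9−2·7−4=9

M = 9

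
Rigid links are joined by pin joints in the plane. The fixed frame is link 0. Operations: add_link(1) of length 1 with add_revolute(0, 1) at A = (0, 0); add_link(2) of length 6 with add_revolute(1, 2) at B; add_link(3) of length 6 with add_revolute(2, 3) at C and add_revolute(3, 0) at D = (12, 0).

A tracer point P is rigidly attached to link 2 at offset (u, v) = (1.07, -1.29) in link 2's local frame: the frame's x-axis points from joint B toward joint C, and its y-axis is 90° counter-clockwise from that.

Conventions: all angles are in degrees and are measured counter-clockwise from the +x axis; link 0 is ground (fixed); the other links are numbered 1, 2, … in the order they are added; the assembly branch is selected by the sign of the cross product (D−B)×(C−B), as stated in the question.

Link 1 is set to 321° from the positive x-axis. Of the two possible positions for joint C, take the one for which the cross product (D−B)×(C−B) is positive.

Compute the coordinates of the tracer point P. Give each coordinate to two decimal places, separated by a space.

A=(0,0), D=(12.00,0)
B = A + 1.00·(cos321°, sin321°) = (0.7771, -0.6293)
|BD| = 11.2405
circle(B,6.00) ∩ circle(D,6.00): a=5.6202, h=2.1007
  candidates: C₊=(6.2710,1.7827) cross=23.613; C₋=(6.5062,-2.4120) cross=-23.613
  branch + wants cross > 0 → take C=(6.2710,1.7827) (cross=23.613)
ex = (C−B)/|BC| = (0.9156,0.4020); ey = (-0.4020,0.9156)
P = B + 1.07·ex + -1.29·ey = (2.2755,-1.3803)

2.28 -1.38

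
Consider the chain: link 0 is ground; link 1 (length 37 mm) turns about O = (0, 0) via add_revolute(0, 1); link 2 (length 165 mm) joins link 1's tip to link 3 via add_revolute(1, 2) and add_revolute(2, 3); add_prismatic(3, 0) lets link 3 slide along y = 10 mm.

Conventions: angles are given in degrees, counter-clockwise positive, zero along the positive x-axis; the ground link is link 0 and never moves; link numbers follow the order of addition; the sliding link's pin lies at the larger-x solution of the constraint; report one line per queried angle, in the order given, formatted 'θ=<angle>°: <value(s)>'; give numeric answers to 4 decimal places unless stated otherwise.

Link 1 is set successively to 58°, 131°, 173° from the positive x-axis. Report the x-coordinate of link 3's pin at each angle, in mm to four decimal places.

geometry: r = 37 mm, L = 165 mm, e = 10 mm
θ=58°: crank pin P = (r cos θ, r sin θ) = (19.607013, 31.377780)
θ=58°: h = r sin θ − e = 31.377780 − 10 = 21.377780
θ=58°: x = r cos θ + √(L² − h²) = 19.607013 + 163.609262 = 183.216275
θ=131°: crank pin P = (r cos θ, r sin θ) = (-24.274184, 27.924254)
θ=131°: h = r sin θ − e = 27.924254 − 10 = 17.924254
θ=131°: x = r cos θ + √(L² − h²) = -24.274184 + 164.023538 = 139.749354
θ=173°: crank pin P = (r cos θ, r sin θ) = (-36.724208, 4.509166)
θ=173°: h = r sin θ − e = 4.509166 − 10 = -5.490834
θ=173°: x = r cos θ + √(L² − h²) = -36.724208 + 164.908613 = 128.184406

θ=58°: 183.2163
θ=131°: 139.7494
θ=173°: 128.1844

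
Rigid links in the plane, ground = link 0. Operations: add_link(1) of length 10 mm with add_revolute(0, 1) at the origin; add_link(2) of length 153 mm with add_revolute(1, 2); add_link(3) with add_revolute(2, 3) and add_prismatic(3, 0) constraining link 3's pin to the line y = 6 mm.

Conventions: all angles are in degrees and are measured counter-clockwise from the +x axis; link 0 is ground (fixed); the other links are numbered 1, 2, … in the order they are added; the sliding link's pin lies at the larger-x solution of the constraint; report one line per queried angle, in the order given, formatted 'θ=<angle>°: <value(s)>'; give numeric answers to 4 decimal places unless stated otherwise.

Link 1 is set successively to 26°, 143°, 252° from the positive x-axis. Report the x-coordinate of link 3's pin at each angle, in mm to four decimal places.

geometry: r = 10 mm, L = 153 mm, e = 6 mm
θ=26°: crank pin P = (r cos θ, r sin θ) = (8.987940, 4.383711)
θ=26°: h = r sin θ − e = 4.383711 − 6 = -1.616289
θ=26°: x = r cos θ + √(L² − h²) = 8.987940 + 152.991463 = 161.979403
θ=143°: crank pin P = (r cos θ, r sin θ) = (-7.986355, 6.018150)
θ=143°: h = r sin θ − e = 6.018150 − 6 = 0.018150
θ=143°: x = r cos θ + √(L² − h²) = -7.986355 + 152.999999 = 145.013644
θ=252°: crank pin P = (r cos θ, r sin θ) = (-3.090170, -9.510565)
θ=252°: h = r sin θ − e = -9.510565 − 6 = -15.510565
θ=252°: x = r cos θ + √(L² − h²) = -3.090170 + 152.211768 = 149.121598

θ=26°: 161.9794
θ=143°: 145.0136
θ=252°: 149.1216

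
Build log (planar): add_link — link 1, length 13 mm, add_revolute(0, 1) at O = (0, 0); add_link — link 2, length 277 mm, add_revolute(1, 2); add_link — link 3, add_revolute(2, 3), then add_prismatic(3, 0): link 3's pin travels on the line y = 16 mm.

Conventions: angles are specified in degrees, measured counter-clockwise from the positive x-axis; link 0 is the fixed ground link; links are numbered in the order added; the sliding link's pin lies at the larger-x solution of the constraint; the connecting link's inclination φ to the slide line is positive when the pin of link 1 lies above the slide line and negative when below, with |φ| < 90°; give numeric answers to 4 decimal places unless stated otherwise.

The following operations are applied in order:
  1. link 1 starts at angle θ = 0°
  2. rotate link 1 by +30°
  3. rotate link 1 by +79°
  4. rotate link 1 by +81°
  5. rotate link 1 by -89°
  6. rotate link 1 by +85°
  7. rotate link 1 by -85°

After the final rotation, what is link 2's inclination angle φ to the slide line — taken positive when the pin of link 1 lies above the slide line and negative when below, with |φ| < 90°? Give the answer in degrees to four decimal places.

geometry: r = 13 mm, L = 277 mm, e = 16 mm; θ starts at 0°
rotate link 1 by +30°: θ ← 0° +30° = 30°
rotate link 1 by +79°: θ ← 30° +79° = 109°
rotate link 1 by +81°: θ ← 109° +81° = 190°
rotate link 1 by -89°: θ ← 190° -89° = 101°
rotate link 1 by +85°: θ ← 101° +85° = 186°
rotate link 1 by -85°: θ ← 186° -85° = 101°
h = r sin θ − e = 12.761153 − 16 = -3.238847
sin φ = h / L = -3.238847 / 277 = -0.01169259
φ = arcsin(-0.01169259) = -0.669951°

-0.6700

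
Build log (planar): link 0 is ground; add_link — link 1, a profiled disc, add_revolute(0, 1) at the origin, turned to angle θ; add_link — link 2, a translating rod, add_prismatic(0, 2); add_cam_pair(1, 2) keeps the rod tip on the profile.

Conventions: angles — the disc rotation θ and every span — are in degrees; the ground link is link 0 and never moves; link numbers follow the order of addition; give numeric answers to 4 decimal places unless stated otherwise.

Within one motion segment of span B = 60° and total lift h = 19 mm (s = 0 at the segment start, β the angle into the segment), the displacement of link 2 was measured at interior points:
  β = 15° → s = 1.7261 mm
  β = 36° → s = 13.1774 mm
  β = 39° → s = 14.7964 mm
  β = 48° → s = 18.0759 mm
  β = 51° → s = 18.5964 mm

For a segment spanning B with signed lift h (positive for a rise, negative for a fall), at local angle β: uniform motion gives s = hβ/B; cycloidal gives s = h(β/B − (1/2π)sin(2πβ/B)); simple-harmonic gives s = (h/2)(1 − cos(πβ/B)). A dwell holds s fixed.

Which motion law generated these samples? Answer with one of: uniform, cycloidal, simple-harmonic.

candidates at β/B = r: uniform s = h·r (linear in β); cycloidal s = h·(r − sin(2πr)/(2π)); simple-harmonic s = (h/2)(1 − cos(πr))
β=15°: printed 1.7261 | uniform 4.7500, cycloidal 1.7261, simple-harmonic 2.7825
β=36°: printed 13.1774 | uniform 11.4000, cycloidal 13.1774, simple-harmonic 12.4357
β=39°: printed 14.7964 | uniform 12.3500, cycloidal 14.7964, simple-harmonic 13.8129
β=48°: printed 18.0759 | uniform 15.2000, cycloidal 18.0759, simple-harmonic 17.1857
β=51°: printed 18.5964 | uniform 16.1500, cycloidal 18.5964, simple-harmonic 17.9646
only one law matches every sample → cycloidal

cycloidal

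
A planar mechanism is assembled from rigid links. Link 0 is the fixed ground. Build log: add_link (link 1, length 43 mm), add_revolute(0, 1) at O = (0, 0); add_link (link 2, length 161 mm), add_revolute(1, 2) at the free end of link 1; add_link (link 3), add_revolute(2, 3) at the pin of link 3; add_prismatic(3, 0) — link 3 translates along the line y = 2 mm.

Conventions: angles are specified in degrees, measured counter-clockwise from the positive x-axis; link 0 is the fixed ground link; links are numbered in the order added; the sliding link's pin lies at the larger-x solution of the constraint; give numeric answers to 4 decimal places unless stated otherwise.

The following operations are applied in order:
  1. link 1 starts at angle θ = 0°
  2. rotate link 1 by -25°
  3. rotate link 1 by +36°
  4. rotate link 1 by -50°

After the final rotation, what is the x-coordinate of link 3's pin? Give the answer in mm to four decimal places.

geometry: r = 43 mm, L = 161 mm, e = 2 mm; θ starts at 0°
rotate link 1 by -25°: θ ← 0° -25° = -25°
rotate link 1 by +36°: θ ← -25° +36° = 11°
rotate link 1 by -50°: θ ← 11° -50° = -39°
crank pin P = (r cos θ, r sin θ) = (33.417276, -27.060777)
h = r sin θ − e = -27.060777 − 2 = -29.060777
x = r cos θ + √(L² − h²) = 33.417276 + 158.355522 = 191.772798

191.7728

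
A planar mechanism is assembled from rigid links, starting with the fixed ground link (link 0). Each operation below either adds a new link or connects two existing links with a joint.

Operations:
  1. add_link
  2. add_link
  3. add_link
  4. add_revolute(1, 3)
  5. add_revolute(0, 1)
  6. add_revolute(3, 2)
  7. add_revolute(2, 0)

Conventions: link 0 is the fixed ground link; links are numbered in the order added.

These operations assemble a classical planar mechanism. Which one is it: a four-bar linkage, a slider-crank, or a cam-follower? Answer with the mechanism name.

links: 4 (incl. ground); joints: 4 revolute, 0 prismatic, 0 higher (cam) pair, forming one closed loop
4 links in a single 4R loop → four-bar linkage

four-bar linkage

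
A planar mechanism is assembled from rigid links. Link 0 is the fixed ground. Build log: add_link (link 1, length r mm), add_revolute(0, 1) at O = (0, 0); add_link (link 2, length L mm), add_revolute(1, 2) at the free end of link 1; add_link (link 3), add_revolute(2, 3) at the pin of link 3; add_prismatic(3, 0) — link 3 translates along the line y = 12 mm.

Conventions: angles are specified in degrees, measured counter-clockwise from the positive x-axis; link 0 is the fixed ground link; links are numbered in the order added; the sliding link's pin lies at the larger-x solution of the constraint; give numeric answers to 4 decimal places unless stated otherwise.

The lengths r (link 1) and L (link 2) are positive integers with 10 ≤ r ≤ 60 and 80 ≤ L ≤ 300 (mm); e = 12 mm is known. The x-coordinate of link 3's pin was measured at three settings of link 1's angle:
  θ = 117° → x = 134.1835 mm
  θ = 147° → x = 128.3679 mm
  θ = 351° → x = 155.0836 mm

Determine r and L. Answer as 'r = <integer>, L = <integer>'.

constraint per measurement: (x − r cos θ)² + (r sin θ − e)² = L²
subtracting the θ₁ and θ₂ equations cancels the r² and L² terms:
r = (x₁² − x₂²) / (2[(x₁cos θ₁ + e sin θ₁) − (x₂cos θ₂ + e sin θ₂)]) = 14.9999 → r = 15
L² = (x₁ − r cos θ₁)² + (r sin θ₁ − e)² = 19880.9904 → L = 141.0000 → L = 141
check at θ₃=351°: x = 155.0836 (printed 155.0836) ✓

r = 15, L = 141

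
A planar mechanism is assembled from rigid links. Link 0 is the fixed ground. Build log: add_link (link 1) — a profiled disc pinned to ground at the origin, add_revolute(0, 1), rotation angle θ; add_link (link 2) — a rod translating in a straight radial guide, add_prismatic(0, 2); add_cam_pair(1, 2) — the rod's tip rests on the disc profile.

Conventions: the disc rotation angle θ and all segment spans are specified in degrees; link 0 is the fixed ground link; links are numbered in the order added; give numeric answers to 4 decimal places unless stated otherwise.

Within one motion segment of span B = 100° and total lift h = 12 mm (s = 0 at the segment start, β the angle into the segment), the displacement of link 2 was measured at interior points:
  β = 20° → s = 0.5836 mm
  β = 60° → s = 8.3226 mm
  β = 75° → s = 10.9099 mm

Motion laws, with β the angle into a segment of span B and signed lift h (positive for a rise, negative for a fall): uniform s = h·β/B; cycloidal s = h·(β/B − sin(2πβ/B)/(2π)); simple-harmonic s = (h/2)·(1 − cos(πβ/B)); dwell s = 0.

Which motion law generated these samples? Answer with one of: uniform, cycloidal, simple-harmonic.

candidates at β/B = r: uniform s = h·r (linear in β); cycloidal s = h·(r − sin(2πr)/(2π)); simple-harmonic s = (h/2)(1 − cos(πr))
β=20°: printed 0.5836 | uniform 2.4000, cycloidal 0.5836, simple-harmonic 1.1459
β=60°: printed 8.3226 | uniform 7.2000, cycloidal 8.3226, simple-harmonic 7.8541
β=75°: printed 10.9099 | uniform 9.0000, cycloidal 10.9099, simple-harmonic 10.2426
only one law matches every sample → cycloidal

cycloidal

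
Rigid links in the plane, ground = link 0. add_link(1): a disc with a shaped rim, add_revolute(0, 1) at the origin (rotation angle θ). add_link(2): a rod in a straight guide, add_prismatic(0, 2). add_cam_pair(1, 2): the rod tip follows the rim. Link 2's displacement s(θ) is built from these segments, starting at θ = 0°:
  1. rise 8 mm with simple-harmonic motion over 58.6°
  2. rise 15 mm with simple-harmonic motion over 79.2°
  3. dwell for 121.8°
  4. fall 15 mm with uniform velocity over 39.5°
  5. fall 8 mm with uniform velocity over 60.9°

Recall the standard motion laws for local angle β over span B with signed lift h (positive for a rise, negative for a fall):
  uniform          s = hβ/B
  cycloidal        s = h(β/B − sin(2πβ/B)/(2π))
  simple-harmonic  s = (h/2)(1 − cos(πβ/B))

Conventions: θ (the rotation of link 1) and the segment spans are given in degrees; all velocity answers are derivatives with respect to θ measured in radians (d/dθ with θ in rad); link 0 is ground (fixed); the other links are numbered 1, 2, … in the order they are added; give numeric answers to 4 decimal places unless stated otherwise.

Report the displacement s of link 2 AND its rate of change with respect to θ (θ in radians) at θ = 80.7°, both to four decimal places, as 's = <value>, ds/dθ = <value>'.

segment 1 (0° to 58.6°, simple-harmonic, h = 8) is passed completely: s = 0.0000 + (8) = 8.0000
θ = 80.7° falls in segment 2 (58.6° to 137.8°, simple-harmonic, h = 15): β = 80.7 − 58.6 = 22.1°, B = 79.2°; Δs = 15/2·(1 − cos(π·0.2790)) = 2.7019; s = 8.0000 + 2.7019 = 10.7019
velocity in seg [58.6°–137.8°] (simple-harmonic), θ in radians: β = 22.1° = 0.3857 rad, B = 79.2° = 1.3823 rad; ds/dθ = (πh/(2B)) sin(πβ/B) = (π·15/(2·1.3823)) sin(π·0.2790) = 13.100934 mm/rad

s = 10.7019, ds/dθ = 13.1009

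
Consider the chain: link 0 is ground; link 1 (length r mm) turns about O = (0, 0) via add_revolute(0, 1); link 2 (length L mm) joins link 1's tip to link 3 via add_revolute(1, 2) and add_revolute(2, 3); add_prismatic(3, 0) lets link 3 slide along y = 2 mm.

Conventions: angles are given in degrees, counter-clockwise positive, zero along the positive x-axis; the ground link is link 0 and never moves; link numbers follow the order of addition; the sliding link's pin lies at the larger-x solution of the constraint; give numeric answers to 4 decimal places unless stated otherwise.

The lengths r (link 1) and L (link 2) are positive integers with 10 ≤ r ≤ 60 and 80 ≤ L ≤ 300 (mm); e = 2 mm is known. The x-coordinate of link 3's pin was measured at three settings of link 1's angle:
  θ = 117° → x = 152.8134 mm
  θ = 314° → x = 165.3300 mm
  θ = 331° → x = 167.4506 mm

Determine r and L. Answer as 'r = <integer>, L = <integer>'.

constraint per measurement: (x − r cos θ)² + (r sin θ − e)² = L²
subtracting the θ₁ and θ₂ equations cancels the r² and L² terms:
r = (x₁² − x₂²) / (2[(x₁cos θ₁ + e sin θ₁) − (x₂cos θ₂ + e sin θ₂)]) = 11.0000 → r = 11
L² = (x₁ − r cos θ₁)² + (r sin θ₁ − e)² = 24963.9992 → L = 158.0000 → L = 158
check at θ₃=331°: x = 167.4506 (printed 167.4506) ✓

r = 11, L = 158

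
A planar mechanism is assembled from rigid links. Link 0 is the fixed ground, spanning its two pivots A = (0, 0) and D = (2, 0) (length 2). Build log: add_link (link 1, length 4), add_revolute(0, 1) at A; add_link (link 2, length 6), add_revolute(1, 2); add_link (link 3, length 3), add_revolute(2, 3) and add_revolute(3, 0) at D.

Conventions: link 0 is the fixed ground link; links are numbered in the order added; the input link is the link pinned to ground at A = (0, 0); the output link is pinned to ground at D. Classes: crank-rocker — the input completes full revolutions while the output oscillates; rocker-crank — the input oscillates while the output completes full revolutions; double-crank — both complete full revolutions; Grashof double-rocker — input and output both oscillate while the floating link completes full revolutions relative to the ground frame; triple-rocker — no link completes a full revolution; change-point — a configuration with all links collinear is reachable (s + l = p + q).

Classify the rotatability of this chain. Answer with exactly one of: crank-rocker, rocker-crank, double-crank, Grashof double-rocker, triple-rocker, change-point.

lengths: ground=2, input=4, coupler=6, output=3
sorted: s=2 (shortest), l=6 (longest), p+q=7
s + l = 8 vs p + q = 7
s + l > p + q → non-Grashof → no link fully rotates → triple-rocker

triple-rocker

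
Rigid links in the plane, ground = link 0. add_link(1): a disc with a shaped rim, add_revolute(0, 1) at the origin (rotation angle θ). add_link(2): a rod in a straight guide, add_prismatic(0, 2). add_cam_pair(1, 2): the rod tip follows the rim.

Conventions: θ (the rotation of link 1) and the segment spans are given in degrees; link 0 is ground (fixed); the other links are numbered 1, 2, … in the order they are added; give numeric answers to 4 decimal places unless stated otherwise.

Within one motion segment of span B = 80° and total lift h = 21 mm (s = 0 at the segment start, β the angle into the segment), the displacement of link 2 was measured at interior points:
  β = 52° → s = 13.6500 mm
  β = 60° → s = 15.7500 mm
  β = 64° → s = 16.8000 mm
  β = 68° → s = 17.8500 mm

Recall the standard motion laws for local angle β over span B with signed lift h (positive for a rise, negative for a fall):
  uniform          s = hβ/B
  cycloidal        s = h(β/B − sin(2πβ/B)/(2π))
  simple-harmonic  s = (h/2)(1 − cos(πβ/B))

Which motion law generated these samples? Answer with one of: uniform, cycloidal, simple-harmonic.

candidates at β/B = r: uniform s = h·r (linear in β); cycloidal s = h·(r − sin(2πr)/(2π)); simple-harmonic s = (h/2)(1 − cos(πr))
β=52°: printed 13.6500 | uniform 13.6500, cycloidal 16.3539, simple-harmonic 15.2669
β=60°: printed 15.7500 | uniform 15.7500, cycloidal 19.0923, simple-harmonic 17.9246
β=64°: printed 16.8000 | uniform 16.8000, cycloidal 19.9787, simple-harmonic 18.9947
β=68°: printed 17.8500 | uniform 17.8500, cycloidal 20.5539, simple-harmonic 19.8556
only one law matches every sample → uniform

uniform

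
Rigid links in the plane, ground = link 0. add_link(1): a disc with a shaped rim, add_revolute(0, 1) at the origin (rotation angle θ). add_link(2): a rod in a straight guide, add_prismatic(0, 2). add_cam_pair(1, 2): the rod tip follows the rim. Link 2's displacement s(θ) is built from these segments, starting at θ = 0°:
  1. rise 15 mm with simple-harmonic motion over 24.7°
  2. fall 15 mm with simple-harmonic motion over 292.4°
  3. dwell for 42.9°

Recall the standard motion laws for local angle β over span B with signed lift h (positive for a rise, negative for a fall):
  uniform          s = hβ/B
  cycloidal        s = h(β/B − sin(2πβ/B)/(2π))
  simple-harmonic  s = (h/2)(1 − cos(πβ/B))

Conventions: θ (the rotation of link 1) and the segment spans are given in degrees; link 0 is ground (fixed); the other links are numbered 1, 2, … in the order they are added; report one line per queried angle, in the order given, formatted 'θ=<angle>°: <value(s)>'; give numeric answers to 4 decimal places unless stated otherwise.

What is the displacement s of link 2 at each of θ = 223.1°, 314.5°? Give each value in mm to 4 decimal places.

segment 1 (0° to 24.7°, simple-harmonic, h = 15) is passed completely: s = 0.0000 + (15) = 15.0000
θ = 223.1° falls in segment 2 (24.7° to 317.1°, simple-harmonic, h = -15): β = 223.1 − 24.7 = 198.4°, B = 292.4°; Δs = -15/2·(1 − cos(π·0.6785)) = -11.4893; s = 15.0000 − 11.4893 = 3.5107
θ = 314.5° falls in segment 2 (24.7° to 317.1°, simple-harmonic, h = -15): β = 314.5 − 24.7 = 289.8°, B = 292.4°; Δs = -15/2·(1 − cos(π·0.9911)) = -14.9971; s = 15.0000 − 14.9971 = 0.0029

θ=223.1°: 3.5107
θ=314.5°: 0.0029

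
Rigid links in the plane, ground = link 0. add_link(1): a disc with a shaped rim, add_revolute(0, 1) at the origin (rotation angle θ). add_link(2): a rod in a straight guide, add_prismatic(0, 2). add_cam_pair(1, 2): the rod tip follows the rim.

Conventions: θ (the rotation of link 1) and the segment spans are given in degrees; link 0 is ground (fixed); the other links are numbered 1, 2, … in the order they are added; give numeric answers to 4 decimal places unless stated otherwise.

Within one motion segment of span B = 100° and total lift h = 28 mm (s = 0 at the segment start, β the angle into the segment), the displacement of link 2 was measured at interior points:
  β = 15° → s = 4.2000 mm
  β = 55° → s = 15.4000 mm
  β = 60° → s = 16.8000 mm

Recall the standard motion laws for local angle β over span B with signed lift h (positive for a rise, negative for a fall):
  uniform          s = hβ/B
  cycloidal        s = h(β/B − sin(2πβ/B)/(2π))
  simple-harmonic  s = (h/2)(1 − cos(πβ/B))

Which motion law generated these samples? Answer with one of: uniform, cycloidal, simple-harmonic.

candidates at β/B = r: uniform s = h·r (linear in β); cycloidal s = h·(r − sin(2πr)/(2π)); simple-harmonic s = (h/2)(1 − cos(πr))
β=15°: printed 4.2000 | uniform 4.2000, cycloidal 0.5947, simple-harmonic 1.5259
β=55°: printed 15.4000 | uniform 15.4000, cycloidal 16.7771, simple-harmonic 16.1901
β=60°: printed 16.8000 | uniform 16.8000, cycloidal 19.4194, simple-harmonic 18.3262
only one law matches every sample → uniform

uniform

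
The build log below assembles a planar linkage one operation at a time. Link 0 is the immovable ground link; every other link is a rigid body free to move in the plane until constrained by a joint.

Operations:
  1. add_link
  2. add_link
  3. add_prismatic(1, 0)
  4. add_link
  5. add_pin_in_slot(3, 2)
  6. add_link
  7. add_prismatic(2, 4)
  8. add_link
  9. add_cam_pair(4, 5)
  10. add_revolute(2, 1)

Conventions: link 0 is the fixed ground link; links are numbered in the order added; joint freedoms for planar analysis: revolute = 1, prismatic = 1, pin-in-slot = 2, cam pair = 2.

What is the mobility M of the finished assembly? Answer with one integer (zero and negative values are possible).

link 0 = ground. State L|J1|J2 = 1|0|0
+link1  2|0|0
+link2  3|0|0
P(1,0) f=1→J1  3|1|0
+link3  4|1|0
PS(3,2) f=2→J2  4|1|1
+link4  5|1|1
P(2,4) f=1→J1  5|2|1
+link5  6|2|1
C(4,5) f=2→J2  6|2|2
R(2,1) f=1→J1  6|3|2
M = 3(6−1)−2·3−2 = 15−6−2 = 7

M = 7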